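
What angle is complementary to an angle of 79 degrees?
Complementary angles sum to 90 degrees.
Other angle = 90 - 79
Other angle = 11 degrees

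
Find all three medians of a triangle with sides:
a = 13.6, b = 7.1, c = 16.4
Using m_x = ½√(2y² + 2z² - x²):
m_a = ½√(2·7.1² + 2·16.4² - 13.6²) = ½√453.78 = 10.65
m_b = ½√(2·13.6² + 2·16.4² - 7.1²) = ½√857.43 = 14.64
m_c = ½√(2·13.6² + 2·7.1² - 16.4²) = ½√201.78 = 7.102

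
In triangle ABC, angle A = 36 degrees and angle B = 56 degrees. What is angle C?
Sum of angles in a triangle = 180 degrees
Third angle = 180 - 36 - 56
Third angle = 88 degrees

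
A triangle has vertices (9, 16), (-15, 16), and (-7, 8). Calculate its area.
Using the coordinate formula: Area = (1/2)|x₁(y₂-y₃) + x₂(y₃-y₁) + x₃(y₁-y₂)|
Area = (1/2)|9(16-8) + (-15)(8-16) + (-7)(16-16)|
Area = (1/2)|9*8 + (-15)*(-8) + (-7)*0|
Area = (1/2)|72 + 120 + 0|
Area = (1/2)*192 = 96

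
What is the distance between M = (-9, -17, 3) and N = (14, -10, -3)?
d = √[(23)² + (7)² + (-6)²] = √614 = 24.78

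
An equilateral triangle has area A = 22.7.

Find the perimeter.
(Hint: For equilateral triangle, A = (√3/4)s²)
A = (√3/4)s²  →  s² = 4A/√3 = 4·22.7/√3 = 52.4234
s = 7.2404
Perimeter = 3s = 21.72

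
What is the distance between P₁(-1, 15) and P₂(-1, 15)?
Using the distance formula: d = sqrt((x₂-x₁)² + (y₂-y₁)²)
dx = (-1) - (-1) = 0
dy = 15 - 15 = 0
d = sqrt(0² + 0²) = sqrt(0 + 0) = sqrt(0) = 0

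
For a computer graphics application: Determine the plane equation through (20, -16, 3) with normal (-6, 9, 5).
d = n·P = (-6)(20) + (9)(-16) + (5)(3) = -249
Plane: -6x + 9y + 5z = -249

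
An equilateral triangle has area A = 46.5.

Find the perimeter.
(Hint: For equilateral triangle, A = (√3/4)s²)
A = (√3/4)s²  →  s² = 4A/√3 = 4·46.5/√3 = 107.387
s = 10.3628
Perimeter = 3s = 31.09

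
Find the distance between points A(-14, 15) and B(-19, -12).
Using the distance formula: d = sqrt((x₂-x₁)² + (y₂-y₁)²)
dx = (-19) - (-14) = -5
dy = (-12) - 15 = -27
d = sqrt((-5)² + (-27)²) = sqrt(25 + 729) = sqrt(754) = 27.46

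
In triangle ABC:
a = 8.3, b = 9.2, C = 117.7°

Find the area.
Using A = ½ab·sin(C):
A = ½·8.3·9.2·sin(117.7°) = ½·76.36·0.885394 = 33.8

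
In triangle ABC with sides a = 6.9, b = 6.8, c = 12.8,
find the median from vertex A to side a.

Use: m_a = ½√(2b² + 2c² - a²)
m_a = ½√(2·6.8² + 2·12.8² - 6.9²)
m_a = ½√(92.48 + 327.68 - 47.61) = ½√372.55 = 9.651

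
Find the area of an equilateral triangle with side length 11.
Area = (sqrt(3)/4) * s²
Area = (sqrt(3)/4) * 11²
Area = (sqrt(3)/4) * 121
Area = 52.39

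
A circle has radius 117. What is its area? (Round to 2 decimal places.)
Area = pi * r²
Area = pi * 117²
Area = pi * 13689
Area = 43005.26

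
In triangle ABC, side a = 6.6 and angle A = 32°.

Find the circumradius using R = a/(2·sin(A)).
R = a/(2·sin(A)) = 6.6/(2·sin(32°))
R = 6.6/(2·0.529919) = 6.6/1.059839 = 6.227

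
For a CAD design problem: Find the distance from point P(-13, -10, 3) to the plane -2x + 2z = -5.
d = |(-2)(-13) + 0(-10) + 2(3) - (-5)| / √((-2)² + 0² + 2²) = 37/√8 = 13.08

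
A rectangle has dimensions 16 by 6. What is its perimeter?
Perimeter = 2 * (length + width)
Perimeter = 2 * (16 + 6)
Perimeter = 2 * 22
Perimeter = 44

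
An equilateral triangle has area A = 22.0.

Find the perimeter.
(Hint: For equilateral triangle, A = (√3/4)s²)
A = (√3/4)s²  →  s² = 4A/√3 = 4·22.0/√3 = 50.8068
s = 7.12789
Perimeter = 3s = 21.38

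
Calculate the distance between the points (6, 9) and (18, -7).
Using the distance formula: d = sqrt((x₂-x₁)² + (y₂-y₁)²)
dx = 18 - 6 = 12
dy = (-7) - 9 = -16
d = sqrt(12² + (-16)²) = sqrt(144 + 256) = sqrt(400) = 20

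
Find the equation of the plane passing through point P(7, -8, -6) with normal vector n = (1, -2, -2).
d = n·P = (1)(7) + (-2)(-8) + (-2)(-6) = 35
Plane: x - 2y - 2z = 35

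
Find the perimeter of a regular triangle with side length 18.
Perimeter = number of sides * side length
Perimeter = 3 * 18
Perimeter = 54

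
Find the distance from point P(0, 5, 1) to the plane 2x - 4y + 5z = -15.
d = |2(0) + (-4)(5) + 5(1) - (-15)| / √(2² + (-4)² + 5²) = 0/√45 = 0.0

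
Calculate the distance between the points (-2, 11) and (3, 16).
Using the distance formula: d = sqrt((x₂-x₁)² + (y₂-y₁)²)
dx = 3 - (-2) = 5
dy = 16 - 11 = 5
d = sqrt(5² + 5²) = sqrt(25 + 25) = sqrt(50) = 7.07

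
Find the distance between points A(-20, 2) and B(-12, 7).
Using the distance formula: d = sqrt((x₂-x₁)² + (y₂-y₁)²)
dx = (-12) - (-20) = 8
dy = 7 - 2 = 5
d = sqrt(8² + 5²) = sqrt(64 + 25) = sqrt(89) = 9.43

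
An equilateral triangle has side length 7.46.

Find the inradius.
For an equilateral triangle, r = s/(2√3) where s is the side.
r = 7.46/(2√3) = 7.46/3.464102 = 2.154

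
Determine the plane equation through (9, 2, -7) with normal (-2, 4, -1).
d = n·P = (-2)(9) + (4)(2) + (-1)(-7) = -3
Plane: -2x + 4y - z = -3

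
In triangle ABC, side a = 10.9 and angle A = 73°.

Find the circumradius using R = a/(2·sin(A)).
R = a/(2·sin(A)) = 10.9/(2·sin(73°))
R = 10.9/(2·0.956305) = 10.9/1.912610 = 5.699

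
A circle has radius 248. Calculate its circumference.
Circumference = 2 * pi * r
Circumference = 2 * pi * 248
Circumference = 1558.23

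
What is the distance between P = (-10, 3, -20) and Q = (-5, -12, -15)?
d = √[(5)² + (-15)² + (5)²] = √275 = 16.58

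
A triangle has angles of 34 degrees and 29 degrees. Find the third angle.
Sum of angles in a triangle = 180 degrees
Third angle = 180 - 34 - 29
Third angle = 117 degrees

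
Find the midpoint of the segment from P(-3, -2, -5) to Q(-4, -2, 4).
Midpoint = ((-3-4)/2, (-2-2)/2, (-5+4)/2) = (-3.5, -2, -0.5)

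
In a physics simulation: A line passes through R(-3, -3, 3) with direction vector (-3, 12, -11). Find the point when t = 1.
P(1) = (-3 + (-3)(1), -3 + 12(1), 3 + (-11)(1)) = (-6, 9, -8)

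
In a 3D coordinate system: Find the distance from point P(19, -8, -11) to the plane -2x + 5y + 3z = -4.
d = |(-2)(19) + 5(-8) + 3(-11) - (-4)| / √((-2)² + 5² + 3²) = 107/√38 = 17.36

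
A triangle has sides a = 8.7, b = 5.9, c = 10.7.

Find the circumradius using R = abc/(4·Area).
s = (a+b+c)/2 = 12.65
Area = √(s(s-a)(s-b)(s-c)) = √(12.65·3.95·6.75·1.95) = 25.6456
R = abc/(4·Area) = (8.7·5.9·10.7)/(4·25.6456) = 549.231/102.5824 = 5.354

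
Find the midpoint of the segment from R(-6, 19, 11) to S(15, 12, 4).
Midpoint = ((-6+15)/2, (19+12)/2, (11+4)/2) = (4.5, 15.5, 7.5)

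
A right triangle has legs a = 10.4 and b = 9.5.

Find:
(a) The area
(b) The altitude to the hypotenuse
(a) Area = ½ab = ½·10.4·9.5 = 49.4
(b) Hypotenuse c = √(10.4² + 9.5²) = √198.41 = 14.0858
    Area = ½·c·h_c  →  h_c = 2·Area/c = 2·49.4/14.0858 = 7.014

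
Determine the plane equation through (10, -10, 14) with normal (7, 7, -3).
d = n·P = (7)(10) + (7)(-10) + (-3)(14) = -42
Plane: 7x + 7y - 3z = -42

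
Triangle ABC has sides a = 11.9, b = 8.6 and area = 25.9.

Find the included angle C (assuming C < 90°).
Area = ½ab·sin(C)  →  sin(C) = 2·Area/(ab)
sin(C) = 2·25.9/(11.9·8.6) = 0.506156
C = arcsin(0.506156) = 30.41°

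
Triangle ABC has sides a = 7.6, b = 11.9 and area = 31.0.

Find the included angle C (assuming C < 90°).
Area = ½ab·sin(C)  →  sin(C) = 2·Area/(ab)
sin(C) = 2·31.0/(7.6·11.9) = 0.685537
C = arcsin(0.685537) = 43.28°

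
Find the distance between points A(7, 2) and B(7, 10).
Using the distance formula: d = sqrt((x₂-x₁)² + (y₂-y₁)²)
dx = 7 - 7 = 0
dy = 10 - 2 = 8
d = sqrt(0² + 8²) = sqrt(0 + 64) = sqrt(64) = 8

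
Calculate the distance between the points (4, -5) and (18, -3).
Using the distance formula: d = sqrt((x₂-x₁)² + (y₂-y₁)²)
dx = 18 - 4 = 14
dy = (-3) - (-5) = 2
d = sqrt(14² + 2²) = sqrt(196 + 4) = sqrt(200) = 14.14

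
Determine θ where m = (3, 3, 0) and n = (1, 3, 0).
m·n = 12, |m|² = 18, |n|² = 10
cos θ = 12/√180 ≈ 0.8944
θ ≈ 26.57°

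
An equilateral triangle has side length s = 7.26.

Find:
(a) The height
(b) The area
(a) Height h = s·√3/2 = 7.26·√3/2 = 6.287
(b) Area = (√3/4)·s² = (√3/4)·7.26² = (√3/4)·52.7076 = 22.82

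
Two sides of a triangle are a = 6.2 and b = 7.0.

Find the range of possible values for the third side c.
By the triangle inequality: |a - b| < c < a + b
|6.2 - 7.0| < c < 6.2 + 7.0
0.8 < c < 13.2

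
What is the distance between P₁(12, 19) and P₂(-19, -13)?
Using the distance formula: d = sqrt((x₂-x₁)² + (y₂-y₁)²)
dx = (-19) - 12 = -31
dy = (-13) - 19 = -32
d = sqrt((-31)² + (-32)²) = sqrt(961 + 1024) = sqrt(1985) = 44.55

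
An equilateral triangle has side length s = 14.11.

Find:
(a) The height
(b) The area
(a) Height h = s·√3/2 = 14.11·√3/2 = 12.22
(b) Area = (√3/4)·s² = (√3/4)·14.11² = (√3/4)·199.092 = 86.21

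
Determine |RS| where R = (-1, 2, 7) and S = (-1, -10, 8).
d = √[(0)² + (-12)² + (1)²] = √145 = 12.04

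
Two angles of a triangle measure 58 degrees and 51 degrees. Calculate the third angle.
Sum of angles in a triangle = 180 degrees
Third angle = 180 - 58 - 51
Third angle = 71 degrees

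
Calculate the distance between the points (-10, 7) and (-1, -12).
Using the distance formula: d = sqrt((x₂-x₁)² + (y₂-y₁)²)
dx = (-1) - (-10) = 9
dy = (-12) - 7 = -19
d = sqrt(9² + (-19)²) = sqrt(81 + 361) = sqrt(442) = 21.02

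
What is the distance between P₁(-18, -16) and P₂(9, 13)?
Using the distance formula: d = sqrt((x₂-x₁)² + (y₂-y₁)²)
dx = 9 - (-18) = 27
dy = 13 - (-16) = 29
d = sqrt(27² + 29²) = sqrt(729 + 841) = sqrt(1570) = 39.62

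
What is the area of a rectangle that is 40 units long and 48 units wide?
Area = length * width
Area = 40 * 48
Area = 1920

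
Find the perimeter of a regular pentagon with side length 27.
Perimeter = number of sides * side length
Perimeter = 5 * 27
Perimeter = 135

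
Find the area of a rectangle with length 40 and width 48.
Area = length * width
Area = 40 * 48
Area = 1920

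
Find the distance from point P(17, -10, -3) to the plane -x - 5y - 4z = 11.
d = |(-1)(17) + (-5)(-10) + (-4)(-3) - (11)| / √((-1)² + (-5)² + (-4)²) = 34/√42 = 5.246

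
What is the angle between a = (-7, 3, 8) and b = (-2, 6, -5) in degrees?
a·b = -8, |a|² = 122, |b|² = 65
cos θ = -8/√7930 ≈ -0.08984
θ ≈ 95.15°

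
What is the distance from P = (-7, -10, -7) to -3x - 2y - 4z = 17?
d = |(-3)(-7) + (-2)(-10) + (-4)(-7) - (17)| / √((-3)² + (-2)² + (-4)²) = 52/√29 = 9.656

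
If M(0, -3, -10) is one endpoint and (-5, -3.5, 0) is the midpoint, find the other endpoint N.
N = (2×(-5) - 0, 2×(-3.5) - (-3), 2×0 - (-10)) = (-10, -4, 10)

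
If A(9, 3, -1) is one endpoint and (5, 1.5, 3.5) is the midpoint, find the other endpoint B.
B = (2×5 - 9, 2×1.5 - 3, 2×3.5 - (-1)) = (1, 0, 8)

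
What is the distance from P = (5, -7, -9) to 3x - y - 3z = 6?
d = |3(5) + (-1)(-7) + (-3)(-9) - (6)| / √(3² + (-1)² + (-3)²) = 43/√19 = 9.865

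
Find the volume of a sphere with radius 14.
Volume = (4/3) * pi * r³
Volume = (4/3) * pi * 14³
Volume = (4/3) * pi * 2744
Volume = 11494.04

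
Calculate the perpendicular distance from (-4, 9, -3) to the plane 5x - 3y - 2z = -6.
d = |5(-4) + (-3)(9) + (-2)(-3) - (-6)| / √(5² + (-3)² + (-2)²) = 35/√38 = 5.678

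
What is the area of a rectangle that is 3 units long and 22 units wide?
Area = length * width
Area = 3 * 22
Area = 66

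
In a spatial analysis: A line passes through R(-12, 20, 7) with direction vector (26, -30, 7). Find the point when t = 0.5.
P(0.5) = (-12 + 26(0.5), 20 + (-30)(0.5), 7 + 7(0.5)) = (1, 5, 10.5)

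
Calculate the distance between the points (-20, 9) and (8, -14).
Using the distance formula: d = sqrt((x₂-x₁)² + (y₂-y₁)²)
dx = 8 - (-20) = 28
dy = (-14) - 9 = -23
d = sqrt(28² + (-23)²) = sqrt(784 + 529) = sqrt(1313) = 36.24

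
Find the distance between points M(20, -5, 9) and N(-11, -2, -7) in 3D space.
d = √[(-31)² + (3)² + (-16)²] = √1226 = 35.01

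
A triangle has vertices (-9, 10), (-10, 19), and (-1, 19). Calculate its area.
Using the coordinate formula: Area = (1/2)|x₁(y₂-y₃) + x₂(y₃-y₁) + x₃(y₁-y₂)|
Area = (1/2)|(-9)(19-19) + (-10)(19-10) + (-1)(10-19)|
Area = (1/2)|(-9)*0 + (-10)*9 + (-1)*(-9)|
Area = (1/2)|0 + (-90) + 9|
Area = (1/2)*81 = 40.50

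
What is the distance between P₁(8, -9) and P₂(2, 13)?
Using the distance formula: d = sqrt((x₂-x₁)² + (y₂-y₁)²)
dx = 2 - 8 = -6
dy = 13 - (-9) = 22
d = sqrt((-6)² + 22²) = sqrt(36 + 484) = sqrt(520) = 22.80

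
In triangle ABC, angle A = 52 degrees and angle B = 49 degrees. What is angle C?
Sum of angles in a triangle = 180 degrees
Third angle = 180 - 52 - 49
Third angle = 79 degrees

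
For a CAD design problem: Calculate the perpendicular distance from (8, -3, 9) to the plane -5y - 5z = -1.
d = |0(8) + (-5)(-3) + (-5)(9) - (-1)| / √(0² + (-5)² + (-5)²) = 29/√50 = 4.101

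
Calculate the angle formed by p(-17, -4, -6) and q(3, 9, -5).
p·q = -57, |p|² = 341, |q|² = 115
cos θ = -57/√39215 ≈ -0.2878
θ ≈ 106.7°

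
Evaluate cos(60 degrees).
cos(60 degrees) = 1/2
Decimal approximation: 0.5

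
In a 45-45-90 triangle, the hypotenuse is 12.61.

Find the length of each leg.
In a 45-45-90 triangle, hypotenuse = leg·√2  →  leg = hypotenuse/√2
leg = 12.61/√2 = 8.917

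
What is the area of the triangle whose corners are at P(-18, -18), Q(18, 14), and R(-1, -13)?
Using the coordinate formula: Area = (1/2)|x₁(y₂-y₃) + x₂(y₃-y₁) + x₃(y₁-y₂)|
Area = (1/2)|(-18)(14-(-13)) + 18((-13)-(-18)) + (-1)((-18)-14)|
Area = (1/2)|(-18)*27 + 18*5 + (-1)*(-32)|
Area = (1/2)|(-486) + 90 + 32|
Area = (1/2)*364 = 182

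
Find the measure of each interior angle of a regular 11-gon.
Interior angle of a regular n-gon = (n-2)*180/n
Interior angle = (11-2)*180/11
Interior angle = 9*180/11
Interior angle = 1620/11
Interior angle = 147.27 degrees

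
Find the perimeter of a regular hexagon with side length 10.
Perimeter = number of sides * side length
Perimeter = 6 * 10
Perimeter = 60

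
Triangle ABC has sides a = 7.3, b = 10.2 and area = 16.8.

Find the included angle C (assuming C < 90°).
Area = ½ab·sin(C)  →  sin(C) = 2·Area/(ab)
sin(C) = 2·16.8/(7.3·10.2) = 0.451249
C = arcsin(0.451249) = 26.82°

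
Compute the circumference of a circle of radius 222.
Circumference = 2 * pi * r
Circumference = 2 * pi * 222
Circumference = 1394.87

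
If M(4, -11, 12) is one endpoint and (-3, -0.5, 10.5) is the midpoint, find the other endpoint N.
N = (2×(-3) - 4, 2×(-0.5) - (-11), 2×10.5 - 12) = (-10, 10, 9)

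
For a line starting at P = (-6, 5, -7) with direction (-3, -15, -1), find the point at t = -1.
P(-1) = (-6 + (-3)(-1), 5 + (-15)(-1), -7 + (-1)(-1)) = (-3, 20, -6)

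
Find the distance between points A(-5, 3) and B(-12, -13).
Using the distance formula: d = sqrt((x₂-x₁)² + (y₂-y₁)²)
dx = (-12) - (-5) = -7
dy = (-13) - 3 = -16
d = sqrt((-7)² + (-16)²) = sqrt(49 + 256) = sqrt(305) = 17.46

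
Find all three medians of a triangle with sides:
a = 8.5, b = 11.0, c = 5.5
Using m_x = ½√(2y² + 2z² - x²):
m_a = ½√(2·11.0² + 2·5.5² - 8.5²) = ½√230.25 = 7.587
m_b = ½√(2·8.5² + 2·5.5² - 11.0²) = ½√84 = 4.583
m_c = ½√(2·8.5² + 2·11.0² - 5.5²) = ½√356.25 = 9.437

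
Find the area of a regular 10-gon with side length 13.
For a regular 10-gon with side length s = 13:
Apothem a = s / (2*tan(pi/10)) = 13 / (2*tan(pi/10)) ≈ 20.0049
Perimeter P = 10 * 13 = 130
Area = (1/2) * P * a = (1/2) * 130 * 20.0049 = 1300.32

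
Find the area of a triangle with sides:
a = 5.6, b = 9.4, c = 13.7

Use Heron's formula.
s = (a+b+c)/2 = (5.6+9.4+13.7)/2 = 14.35
A = √(s(s-a)(s-b)(s-c)) = √(14.35·8.75·4.95·0.65)
A = √403.997 = 20.1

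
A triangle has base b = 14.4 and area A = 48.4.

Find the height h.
A = ½bh  →  h = 2A/b
h = 2·48.4/14.4 = 6.722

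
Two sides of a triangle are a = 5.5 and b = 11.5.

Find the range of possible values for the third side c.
By the triangle inequality: |a - b| < c < a + b
|5.5 - 11.5| < c < 5.5 + 11.5
6 < c < 17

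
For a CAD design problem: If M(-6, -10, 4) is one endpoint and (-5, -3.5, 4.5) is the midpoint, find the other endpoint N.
N = (2×(-5) - (-6), 2×(-3.5) - (-10), 2×4.5 - 4) = (-4, 3, 5)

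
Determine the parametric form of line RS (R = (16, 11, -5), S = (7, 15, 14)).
Direction vector d = S - R = (-9, 4, 19)
x = 16 - 9t, y = 11 + 4t, z = -5 + 19t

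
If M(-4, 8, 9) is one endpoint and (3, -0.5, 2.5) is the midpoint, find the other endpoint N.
N = (2×3 - (-4), 2×(-0.5) - 8, 2×2.5 - 9) = (10, -9, -4)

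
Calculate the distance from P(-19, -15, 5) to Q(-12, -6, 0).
d = √[(7)² + (9)² + (-5)²] = √155 = 12.45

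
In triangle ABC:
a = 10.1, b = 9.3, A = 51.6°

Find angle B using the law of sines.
sin(B)/b = sin(A)/a
sin(B) = b·sin(A)/a = 9.3·sin(51.6°)/10.1 = 0.721619
B = arcsin(0.721619) = 46.19°  (b ≤ a, so B ≤ A and the acute solution is unique)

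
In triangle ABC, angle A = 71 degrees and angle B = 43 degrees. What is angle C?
Sum of angles in a triangle = 180 degrees
Third angle = 180 - 71 - 43
Third angle = 66 degrees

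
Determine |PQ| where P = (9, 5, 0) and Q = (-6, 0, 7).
d = √[(-15)² + (-5)² + (7)²] = √299 = 17.29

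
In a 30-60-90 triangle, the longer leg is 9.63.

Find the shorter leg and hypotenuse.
In a 30-60-90 triangle, sides are in ratio 1 : √3 : 2.
Long leg = short leg·√3  →  short leg = 9.63/√3 = 5.56
Hypotenuse = 2·(short leg) = 2·9.63/√3 = 11.12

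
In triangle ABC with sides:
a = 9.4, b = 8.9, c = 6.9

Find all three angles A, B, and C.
By the law of cosines:
cos(A) = (b² + c² - a²)/(2bc) = 0.313141  →  A = 71.75°
cos(B) = (a² + c² - b²)/(2ac) = 0.437558  →  B = 64.05°
cos(C) = (a² + b² - c²)/(2ab) = 0.716950  →  C = 44.2°
Check: A + B + C = 180.0° ✓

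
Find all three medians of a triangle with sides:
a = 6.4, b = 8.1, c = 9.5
Using m_x = ½√(2y² + 2z² - x²):
m_a = ½√(2·8.1² + 2·9.5² - 6.4²) = ½√270.76 = 8.227
m_b = ½√(2·6.4² + 2·9.5² - 8.1²) = ½√196.81 = 7.014
m_c = ½√(2·6.4² + 2·8.1² - 9.5²) = ½√122.89 = 5.543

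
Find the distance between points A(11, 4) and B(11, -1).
Using the distance formula: d = sqrt((x₂-x₁)² + (y₂-y₁)²)
dx = 11 - 11 = 0
dy = (-1) - 4 = -5
d = sqrt(0² + (-5)²) = sqrt(0 + 25) = sqrt(25) = 5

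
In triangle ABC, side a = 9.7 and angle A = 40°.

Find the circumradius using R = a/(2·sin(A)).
R = a/(2·sin(A)) = 9.7/(2·sin(40°))
R = 9.7/(2·0.642788) = 9.7/1.285575 = 7.545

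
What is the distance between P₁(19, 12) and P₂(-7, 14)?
Using the distance formula: d = sqrt((x₂-x₁)² + (y₂-y₁)²)
dx = (-7) - 19 = -26
dy = 14 - 12 = 2
d = sqrt((-26)² + 2²) = sqrt(676 + 4) = sqrt(680) = 26.08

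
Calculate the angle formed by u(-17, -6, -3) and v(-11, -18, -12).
u·v = 331, |u|² = 334, |v|² = 589
cos θ = 331/√196726 ≈ 0.7463
θ ≈ 41.73°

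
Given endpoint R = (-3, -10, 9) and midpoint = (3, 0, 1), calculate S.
S = (2×3 - (-3), 2×0 - (-10), 2×1 - 9) = (9, 10, -7)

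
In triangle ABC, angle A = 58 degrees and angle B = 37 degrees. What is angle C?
Sum of angles in a triangle = 180 degrees
Third angle = 180 - 58 - 37
Third angle = 85 degrees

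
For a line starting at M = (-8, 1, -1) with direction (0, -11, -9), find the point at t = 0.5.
P(0.5) = (-8 + 0(0.5), 1 + (-11)(0.5), -1 + (-9)(0.5)) = (-8, -4.5, -5.5)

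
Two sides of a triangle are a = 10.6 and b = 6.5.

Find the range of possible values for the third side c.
By the triangle inequality: |a - b| < c < a + b
|10.6 - 6.5| < c < 10.6 + 6.5
4.1 < c < 17.1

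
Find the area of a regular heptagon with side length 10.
For a regular 7-gon with side length s = 10:
Apothem a = s / (2*tan(pi/7)) = 10 / (2*tan(pi/7)) ≈ 10.3826
Perimeter P = 7 * 10 = 70
Area = (1/2) * P * a = (1/2) * 70 * 10.3826 = 363.39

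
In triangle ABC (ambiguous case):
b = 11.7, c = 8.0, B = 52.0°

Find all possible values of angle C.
sin(C)/c = sin(B)/b  →  sin(C) = c·sin(B)/b = 8.0·sin(52.0°)/11.7 = 0.538811
C₁ = arcsin(0.538811) = 32.6°,  C₂ = 180° - C₁ = 147.4°
Check C₂: A = 180° - 52.0° - 147.4° = -19.4° ≤ 0, rejected
C = 32.6° (one solution)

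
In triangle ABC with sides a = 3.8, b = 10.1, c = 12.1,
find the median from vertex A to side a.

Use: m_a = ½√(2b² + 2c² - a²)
m_a = ½√(2·10.1² + 2·12.1² - 3.8²)
m_a = ½√(204.02 + 292.82 - 14.44) = ½√482.4 = 10.98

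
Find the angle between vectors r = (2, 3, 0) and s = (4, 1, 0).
r·s = 11, |r|² = 13, |s|² = 17
cos θ = 11/√221 ≈ 0.7399
θ ≈ 42.27°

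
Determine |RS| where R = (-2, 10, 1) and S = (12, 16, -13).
d = √[(14)² + (6)² + (-14)²] = √428 = 20.69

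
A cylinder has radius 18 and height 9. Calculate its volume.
Volume = pi * r² * h
Volume = pi * 18² * 9
Volume = pi * 324 * 9
Volume = pi * 2916
Volume = 9160.88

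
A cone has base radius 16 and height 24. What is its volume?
Volume = (1/3) * pi * r² * h
Volume = (1/3) * pi * 16² * 24
Volume = (1/3) * pi * 256 * 24
Volume = (1/3) * pi * 6144
Volume = 6433.98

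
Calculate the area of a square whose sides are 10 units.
Area = s²
Area = 10²
Area = 100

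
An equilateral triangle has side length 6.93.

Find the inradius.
For an equilateral triangle, r = s/(2√3) where s is the side.
r = 6.93/(2√3) = 6.93/3.464102 = 2.001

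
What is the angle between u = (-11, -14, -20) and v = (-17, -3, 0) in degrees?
u·v = 229, |u|² = 717, |v|² = 298
cos θ = 229/√213666 ≈ 0.4954
θ ≈ 60.3°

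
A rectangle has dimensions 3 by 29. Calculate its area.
Area = length * width
Area = 3 * 29
Area = 87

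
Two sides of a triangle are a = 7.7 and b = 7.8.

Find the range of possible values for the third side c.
By the triangle inequality: |a - b| < c < a + b
|7.7 - 7.8| < c < 7.7 + 7.8
0.1 < c < 15.5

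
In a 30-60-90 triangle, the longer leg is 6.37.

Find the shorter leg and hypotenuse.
In a 30-60-90 triangle, sides are in ratio 1 : √3 : 2.
Long leg = short leg·√3  →  short leg = 6.37/√3 = 3.678
Hypotenuse = 2·(short leg) = 2·6.37/√3 = 7.355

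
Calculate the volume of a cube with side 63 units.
Volume = s³
Volume = 63³
Volume = 250047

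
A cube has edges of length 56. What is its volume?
Volume = s³
Volume = 56³
Volume = 175616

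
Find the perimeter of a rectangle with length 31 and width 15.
Perimeter = 2 * (length + width)
Perimeter = 2 * (31 + 15)
Perimeter = 2 * 46
Perimeter = 92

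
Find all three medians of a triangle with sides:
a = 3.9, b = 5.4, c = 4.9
Using m_x = ½√(2y² + 2z² - x²):
m_a = ½√(2·5.4² + 2·4.9² - 3.9²) = ½√91.13 = 4.773
m_b = ½√(2·3.9² + 2·4.9² - 5.4²) = ½√49.28 = 3.51
m_c = ½√(2·3.9² + 2·5.4² - 4.9²) = ½√64.73 = 4.023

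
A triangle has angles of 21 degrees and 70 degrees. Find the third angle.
Sum of angles in a triangle = 180 degrees
Third angle = 180 - 21 - 70
Third angle = 89 degrees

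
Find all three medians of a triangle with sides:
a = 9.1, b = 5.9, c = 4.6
Using m_x = ½√(2y² + 2z² - x²):
m_a = ½√(2·5.9² + 2·4.6² - 9.1²) = ½√29.13 = 2.699
m_b = ½√(2·9.1² + 2·4.6² - 5.9²) = ½√173.13 = 6.579
m_c = ½√(2·9.1² + 2·5.9² - 4.6²) = ½√214.08 = 7.316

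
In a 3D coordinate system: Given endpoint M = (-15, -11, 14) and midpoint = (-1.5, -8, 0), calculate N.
N = (2×(-1.5) - (-15), 2×(-8) - (-11), 2×0 - 14) = (12, -5, -14)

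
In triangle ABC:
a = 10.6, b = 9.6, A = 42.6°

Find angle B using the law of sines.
sin(B)/b = sin(A)/a
sin(B) = b·sin(A)/a = 9.6·sin(42.6°)/10.6 = 0.613020
B = arcsin(0.613020) = 37.81°  (b ≤ a, so B ≤ A and the acute solution is unique)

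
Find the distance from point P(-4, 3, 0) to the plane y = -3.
d = |0(-4) + 1(3) + 0(0) - (-3)| / √(0² + 1² + 0²) = 6/√1 = 6.0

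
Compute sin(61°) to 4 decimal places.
sin(61 degrees) = 0.8746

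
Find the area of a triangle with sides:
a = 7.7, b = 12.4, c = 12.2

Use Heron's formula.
s = (a+b+c)/2 = (7.7+12.4+12.2)/2 = 16.15
A = √(s(s-a)(s-b)(s-c)) = √(16.15·8.45·3.75·3.95)
A = √2021.42 = 44.96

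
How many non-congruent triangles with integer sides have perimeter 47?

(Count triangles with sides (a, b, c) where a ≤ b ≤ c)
With a ≤ b ≤ c and a + b + c = 47, the triangle inequality a + b > c gives c < 47/2, so c ≤ 23.
Iterate a from 1 to ⌊p/3⌋ = 15; for each a, b ranges from a to ⌊(p−a)/2⌋ with c = p − a − b, keeping only c ≥ b.
Triples: (1, 23, 23), (2, 22, 23), (3, 21, 23), …
Count = 52 triangles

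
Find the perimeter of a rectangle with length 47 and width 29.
Perimeter = 2 * (length + width)
Perimeter = 2 * (47 + 29)
Perimeter = 2 * 76
Perimeter = 152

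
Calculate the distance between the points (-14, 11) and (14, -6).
Using the distance formula: d = sqrt((x₂-x₁)² + (y₂-y₁)²)
dx = 14 - (-14) = 28
dy = (-6) - 11 = -17
d = sqrt(28² + (-17)²) = sqrt(784 + 289) = sqrt(1073) = 32.76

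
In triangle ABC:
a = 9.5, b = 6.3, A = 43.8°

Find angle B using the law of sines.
sin(B)/b = sin(A)/a
sin(B) = b·sin(A)/a = 6.3·sin(43.8°)/9.5 = 0.459000
B = arcsin(0.459000) = 27.32°  (b ≤ a, so B ≤ A and the acute solution is unique)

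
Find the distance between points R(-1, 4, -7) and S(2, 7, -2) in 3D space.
d = √[(3)² + (3)² + (5)²] = √43 = 6.557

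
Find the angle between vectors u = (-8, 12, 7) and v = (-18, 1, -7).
u·v = 107, |u|² = 257, |v|² = 374
cos θ = 107/√96118 ≈ 0.3451
θ ≈ 69.81°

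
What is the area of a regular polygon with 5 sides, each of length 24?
For a regular 5-gon with side length s = 24:
Apothem a = s / (2*tan(pi/5)) = 24 / (2*tan(pi/5)) ≈ 16.51658
Perimeter P = 5 * 24 = 120
Area = (1/2) * P * a = (1/2) * 120 * 16.51658 = 990.99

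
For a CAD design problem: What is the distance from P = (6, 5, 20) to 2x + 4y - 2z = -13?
d = |2(6) + 4(5) + (-2)(20) - (-13)| / √(2² + 4² + (-2)²) = 5/√24 = 1.021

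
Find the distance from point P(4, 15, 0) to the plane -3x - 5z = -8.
d = |(-3)(4) + 0(15) + (-5)(0) - (-8)| / √((-3)² + 0² + (-5)²) = 4/√34 = 0.686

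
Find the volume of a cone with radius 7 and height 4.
Volume = (1/3) * pi * r² * h
Volume = (1/3) * pi * 7² * 4
Volume = (1/3) * pi * 49 * 4
Volume = (1/3) * pi * 196
Volume = 205.25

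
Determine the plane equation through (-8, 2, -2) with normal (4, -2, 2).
d = n·P = (4)(-8) + (-2)(2) + (2)(-2) = -40
Plane: 4x - 2y + 2z = -40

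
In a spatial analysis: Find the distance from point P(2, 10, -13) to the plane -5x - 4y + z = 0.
d = |(-5)(2) + (-4)(10) + 1(-13) - (0)| / √((-5)² + (-4)² + 1²) = 63/√42 = 9.721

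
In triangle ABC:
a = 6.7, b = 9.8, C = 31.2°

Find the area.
Using A = ½ab·sin(C):
A = ½·6.7·9.8·sin(31.2°) = ½·65.66·0.518027 = 17.01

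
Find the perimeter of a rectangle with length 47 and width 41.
Perimeter = 2 * (length + width)
Perimeter = 2 * (47 + 41)
Perimeter = 2 * 88
Perimeter = 176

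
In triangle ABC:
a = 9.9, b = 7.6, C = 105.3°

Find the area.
Using A = ½ab·sin(C):
A = ½·9.9·7.6·sin(105.3°) = ½·75.24·0.964557 = 36.29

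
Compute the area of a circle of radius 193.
Area = pi * r²
Area = pi * 193²
Area = pi * 37249
Area = 117021.18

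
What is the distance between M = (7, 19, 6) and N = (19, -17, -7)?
d = √[(12)² + (-36)² + (-13)²] = √1609 = 40.11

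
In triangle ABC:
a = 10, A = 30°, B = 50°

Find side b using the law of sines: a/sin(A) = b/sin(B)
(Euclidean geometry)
b = a·sin(B)/sin(A) = 10·sin(50°)/sin(30°)
b = 10·0.766044/0.500000 = 15.32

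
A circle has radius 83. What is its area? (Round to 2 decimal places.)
Area = pi * r²
Area = pi * 83²
Area = pi * 6889
Area = 21642.43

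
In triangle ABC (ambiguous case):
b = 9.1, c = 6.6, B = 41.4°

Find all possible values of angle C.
sin(C)/c = sin(B)/b  →  sin(C) = c·sin(B)/b = 6.6·sin(41.4°)/9.1 = 0.479633
C₁ = arcsin(0.479633) = 28.66°,  C₂ = 180° - C₁ = 151.34°
Check C₂: A = 180° - 41.4° - 151.34° = -12.74° ≤ 0, rejected
C = 28.66° (one solution)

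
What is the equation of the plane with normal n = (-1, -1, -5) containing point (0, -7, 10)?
d = n·P = (-1)(0) + (-1)(-7) + (-5)(10) = -43
Plane: -x - y - 5z = -43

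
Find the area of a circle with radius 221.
Area = pi * r²
Area = pi * 221²
Area = pi * 48841
Area = 153438.53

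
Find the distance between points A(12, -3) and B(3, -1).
Using the distance formula: d = sqrt((x₂-x₁)² + (y₂-y₁)²)
dx = 3 - 12 = -9
dy = (-1) - (-3) = 2
d = sqrt((-9)² + 2²) = sqrt(81 + 4) = sqrt(85) = 9.22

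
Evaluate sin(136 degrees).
sin(136 degrees) = 0.6947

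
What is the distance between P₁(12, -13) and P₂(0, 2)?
Using the distance formula: d = sqrt((x₂-x₁)² + (y₂-y₁)²)
dx = 0 - 12 = -12
dy = 2 - (-13) = 15
d = sqrt((-12)² + 15²) = sqrt(144 + 225) = sqrt(369) = 19.21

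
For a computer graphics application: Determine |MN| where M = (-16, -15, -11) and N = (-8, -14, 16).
d = √[(8)² + (1)² + (27)²] = √794 = 28.18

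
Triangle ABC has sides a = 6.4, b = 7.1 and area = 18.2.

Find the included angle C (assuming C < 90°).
Area = ½ab·sin(C)  →  sin(C) = 2·Area/(ab)
sin(C) = 2·18.2/(6.4·7.1) = 0.801056
C = arcsin(0.801056) = 53.23°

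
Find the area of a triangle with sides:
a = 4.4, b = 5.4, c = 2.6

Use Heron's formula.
s = (a+b+c)/2 = (4.4+5.4+2.6)/2 = 6.2
A = √(s(s-a)(s-b)(s-c)) = √(6.2·1.8·0.8·3.6)
A = √32.1408 = 5.669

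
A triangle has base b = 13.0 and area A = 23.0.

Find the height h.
A = ½bh  →  h = 2A/b
h = 2·23.0/13.0 = 3.538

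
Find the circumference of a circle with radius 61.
Circumference = 2 * pi * r
Circumference = 2 * pi * 61
Circumference = 383.27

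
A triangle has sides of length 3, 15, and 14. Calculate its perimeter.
Perimeter = sum of all sides
Perimeter = 3 + 15 + 14
Perimeter = 32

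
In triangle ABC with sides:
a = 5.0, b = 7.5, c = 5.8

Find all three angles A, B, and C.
By the law of cosines:
cos(A) = (b² + c² - a²)/(2bc) = 0.745862  →  A = 41.77°
cos(B) = (a² + c² - b²)/(2ac) = 0.041207  →  B = 87.64°
cos(C) = (a² + b² - c²)/(2ab) = 0.634800  →  C = 50.59°
Check: A + B + C = 180.0° ✓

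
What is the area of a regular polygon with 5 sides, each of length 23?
For a regular 5-gon with side length s = 23:
Apothem a = s / (2*tan(pi/5)) = 23 / (2*tan(pi/5)) ≈ 15.8284
Perimeter P = 5 * 23 = 115
Area = (1/2) * P * a = (1/2) * 115 * 15.8284 = 910.13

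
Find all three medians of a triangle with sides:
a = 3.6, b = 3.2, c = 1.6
Using m_x = ½√(2y² + 2z² - x²):
m_a = ½√(2·3.2² + 2·1.6² - 3.6²) = ½√12.64 = 1.778
m_b = ½√(2·3.6² + 2·1.6² - 3.2²) = ½√20.8 = 2.28
m_c = ½√(2·3.6² + 2·3.2² - 1.6²) = ½√43.84 = 3.311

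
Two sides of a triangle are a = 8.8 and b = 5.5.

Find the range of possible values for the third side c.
By the triangle inequality: |a - b| < c < a + b
|8.8 - 5.5| < c < 8.8 + 5.5
3.3 < c < 14.3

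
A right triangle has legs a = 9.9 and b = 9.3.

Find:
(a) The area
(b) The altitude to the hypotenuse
(a) Area = ½ab = ½·9.9·9.3 = 46.035
(b) Hypotenuse c = √(9.9² + 9.3²) = √184.5 = 13.5831
    Area = ½·c·h_c  →  h_c = 2·Area/c = 2·46.035/13.5831 = 6.778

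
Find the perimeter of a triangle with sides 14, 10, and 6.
Perimeter = sum of all sides
Perimeter = 14 + 10 + 6
Perimeter = 30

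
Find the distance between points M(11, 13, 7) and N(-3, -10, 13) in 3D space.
d = √[(-14)² + (-23)² + (6)²] = √761 = 27.59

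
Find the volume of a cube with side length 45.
Volume = s³
Volume = 45³
Volume = 91125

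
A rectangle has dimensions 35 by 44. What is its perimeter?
Perimeter = 2 * (length + width)
Perimeter = 2 * (35 + 44)
Perimeter = 2 * 79
Perimeter = 158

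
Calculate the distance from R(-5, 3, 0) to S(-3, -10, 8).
d = √[(2)² + (-13)² + (8)²] = √237 = 15.39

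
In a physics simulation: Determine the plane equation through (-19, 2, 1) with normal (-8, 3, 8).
d = n·P = (-8)(-19) + (3)(2) + (8)(1) = 166
Plane: -8x + 3y + 8z = 166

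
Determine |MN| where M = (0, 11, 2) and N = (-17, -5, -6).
d = √[(-17)² + (-16)² + (-8)²] = √609 = 24.68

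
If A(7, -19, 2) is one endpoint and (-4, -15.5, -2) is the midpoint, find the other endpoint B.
B = (2×(-4) - 7, 2×(-15.5) - (-19), 2×(-2) - 2) = (-15, -12, -6)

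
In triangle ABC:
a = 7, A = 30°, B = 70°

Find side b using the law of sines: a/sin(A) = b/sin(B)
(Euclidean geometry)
b = a·sin(B)/sin(A) = 7·sin(70°)/sin(30°)
b = 7·0.939693/0.500000 = 13.16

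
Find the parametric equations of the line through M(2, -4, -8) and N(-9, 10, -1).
Direction vector d = N - M = (-11, 14, 7)
x = 2 - 11t, y = -4 + 14t, z = -8 + 7t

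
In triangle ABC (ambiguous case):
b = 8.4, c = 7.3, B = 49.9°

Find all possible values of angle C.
sin(C)/c = sin(B)/b  →  sin(C) = c·sin(B)/b = 7.3·sin(49.9°)/8.4 = 0.664753
C₁ = arcsin(0.664753) = 41.66°,  C₂ = 180° - C₁ = 138.34°
Check C₂: A = 180° - 49.9° - 138.34° = -8.24° ≤ 0, rejected
C = 41.66° (one solution)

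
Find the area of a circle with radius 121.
Area = pi * r²
Area = pi * 121²
Area = pi * 14641
Area = 45996.06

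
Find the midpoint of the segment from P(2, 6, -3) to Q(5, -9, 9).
Midpoint = ((2+5)/2, (6-9)/2, (-3+9)/2) = (3.5, -1.5, 3)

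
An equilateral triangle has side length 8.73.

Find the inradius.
For an equilateral triangle, r = s/(2√3) where s is the side.
r = 8.73/(2√3) = 8.73/3.464102 = 2.52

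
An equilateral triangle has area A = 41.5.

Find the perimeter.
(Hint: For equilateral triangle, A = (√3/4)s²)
A = (√3/4)s²  →  s² = 4A/√3 = 4·41.5/√3 = 95.8401
s = 9.7898
Perimeter = 3s = 29.37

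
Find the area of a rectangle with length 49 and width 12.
Area = length * width
Area = 49 * 12
Area = 588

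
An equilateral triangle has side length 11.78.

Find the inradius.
For an equilateral triangle, r = s/(2√3) where s is the side.
r = 11.78/(2√3) = 11.78/3.464102 = 3.401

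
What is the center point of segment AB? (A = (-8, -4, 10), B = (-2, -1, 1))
Midpoint = ((-8-2)/2, (-4-1)/2, (10+1)/2) = (-5, -2.5, 5.5)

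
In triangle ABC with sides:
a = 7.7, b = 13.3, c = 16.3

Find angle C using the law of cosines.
cos(C) = (a² + b² - c²)/(2ab)
cos(C) = (7.7² + 13.3² - 16.3²)/(2·7.7·13.3) = -29.51/204.82 = -0.144078
C = arccos(-0.144078) = 98.28°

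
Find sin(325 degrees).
sin(325 degrees) = -0.5736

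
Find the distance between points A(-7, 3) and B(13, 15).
Using the distance formula: d = sqrt((x₂-x₁)² + (y₂-y₁)²)
dx = 13 - (-7) = 20
dy = 15 - 3 = 12
d = sqrt(20² + 12²) = sqrt(400 + 144) = sqrt(544) = 23.32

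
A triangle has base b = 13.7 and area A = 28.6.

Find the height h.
A = ½bh  →  h = 2A/b
h = 2·28.6/13.7 = 4.175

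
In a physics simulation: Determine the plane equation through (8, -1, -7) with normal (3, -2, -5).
d = n·P = (3)(8) + (-2)(-1) + (-5)(-7) = 61
Plane: 3x - 2y - 5z = 61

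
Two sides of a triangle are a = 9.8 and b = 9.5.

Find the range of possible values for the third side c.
By the triangle inequality: |a - b| < c < a + b
|9.8 - 9.5| < c < 9.8 + 9.5
0.3 < c < 19.3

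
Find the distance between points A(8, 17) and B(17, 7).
Using the distance formula: d = sqrt((x₂-x₁)² + (y₂-y₁)²)
dx = 17 - 8 = 9
dy = 7 - 17 = -10
d = sqrt(9² + (-10)²) = sqrt(81 + 100) = sqrt(181) = 13.45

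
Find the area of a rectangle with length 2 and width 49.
Area = length * width
Area = 2 * 49
Area = 98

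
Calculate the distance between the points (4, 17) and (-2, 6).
Using the distance formula: d = sqrt((x₂-x₁)² + (y₂-y₁)²)
dx = (-2) - 4 = -6
dy = 6 - 17 = -11
d = sqrt((-6)² + (-11)²) = sqrt(36 + 121) = sqrt(157) = 12.53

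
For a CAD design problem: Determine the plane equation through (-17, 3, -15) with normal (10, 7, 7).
d = n·P = (10)(-17) + (7)(3) + (7)(-15) = -254
Plane: 10x + 7y + 7z = -254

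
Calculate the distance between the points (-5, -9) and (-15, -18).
Using the distance formula: d = sqrt((x₂-x₁)² + (y₂-y₁)²)
dx = (-15) - (-5) = -10
dy = (-18) - (-9) = -9
d = sqrt((-10)² + (-9)²) = sqrt(100 + 81) = sqrt(181) = 13.45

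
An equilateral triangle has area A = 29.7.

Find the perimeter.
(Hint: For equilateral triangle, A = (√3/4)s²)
A = (√3/4)s²  →  s² = 4A/√3 = 4·29.7/√3 = 68.5892
s = 8.28186
Perimeter = 3s = 24.85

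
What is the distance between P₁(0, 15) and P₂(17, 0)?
Using the distance formula: d = sqrt((x₂-x₁)² + (y₂-y₁)²)
dx = 17 - 0 = 17
dy = 0 - 15 = -15
d = sqrt(17² + (-15)²) = sqrt(289 + 225) = sqrt(514) = 22.67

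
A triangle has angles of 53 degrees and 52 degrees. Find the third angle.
Sum of angles in a triangle = 180 degrees
Third angle = 180 - 53 - 52
Third angle = 75 degrees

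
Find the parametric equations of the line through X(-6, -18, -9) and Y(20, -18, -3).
Direction vector d = Y - X = (26, 0, 6)
x = -6 + 26t, y = -18, z = -9 + 6t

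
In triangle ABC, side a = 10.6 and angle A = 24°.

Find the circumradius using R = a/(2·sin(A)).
R = a/(2·sin(A)) = 10.6/(2·sin(24°))
R = 10.6/(2·0.406737) = 10.6/0.813473 = 13.03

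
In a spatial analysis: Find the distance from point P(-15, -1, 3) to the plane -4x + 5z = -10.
d = |(-4)(-15) + 0(-1) + 5(3) - (-10)| / √((-4)² + 0² + 5²) = 85/√41 = 13.27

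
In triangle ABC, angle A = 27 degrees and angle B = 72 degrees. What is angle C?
Sum of angles in a triangle = 180 degrees
Third angle = 180 - 27 - 72
Third angle = 81 degrees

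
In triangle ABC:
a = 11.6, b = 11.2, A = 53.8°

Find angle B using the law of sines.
sin(B)/b = sin(A)/a
sin(B) = b·sin(A)/a = 11.2·sin(53.8°)/11.6 = 0.779134
B = arcsin(0.779134) = 51.18°  (b ≤ a, so B ≤ A and the acute solution is unique)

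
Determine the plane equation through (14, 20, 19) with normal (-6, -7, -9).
d = n·P = (-6)(14) + (-7)(20) + (-9)(19) = -395
Plane: -6x - 7y - 9z = -395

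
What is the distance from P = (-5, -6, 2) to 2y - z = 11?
d = |0(-5) + 2(-6) + (-1)(2) - (11)| / √(0² + 2² + (-1)²) = 25/√5 = 11.18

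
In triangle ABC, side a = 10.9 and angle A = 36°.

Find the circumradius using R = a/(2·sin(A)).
R = a/(2·sin(A)) = 10.9/(2·sin(36°))
R = 10.9/(2·0.587785) = 10.9/1.175571 = 9.272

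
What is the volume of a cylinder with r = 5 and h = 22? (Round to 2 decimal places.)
Volume = pi * r² * h
Volume = pi * 5² * 22
Volume = pi * 25 * 22
Volume = pi * 550
Volume = 1727.88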